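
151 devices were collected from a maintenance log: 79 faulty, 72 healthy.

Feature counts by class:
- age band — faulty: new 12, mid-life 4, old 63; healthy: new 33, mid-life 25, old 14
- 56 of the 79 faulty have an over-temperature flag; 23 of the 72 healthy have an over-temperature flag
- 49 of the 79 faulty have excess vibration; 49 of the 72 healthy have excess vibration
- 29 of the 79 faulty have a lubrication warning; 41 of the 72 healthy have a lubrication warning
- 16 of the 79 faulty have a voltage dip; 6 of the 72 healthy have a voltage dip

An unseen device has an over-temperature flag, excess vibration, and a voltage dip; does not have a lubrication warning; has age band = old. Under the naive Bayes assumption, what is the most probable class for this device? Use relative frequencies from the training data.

faulty: (79/151) × (63/79) × (56/79) × (49/79) × (50/79) × (16/79) ≈ 0.0235142
healthy: (72/151) × (14/72) × (23/72) × (49/72) × (31/72) × (6/72) ≈ 0.000723199
Highest score → faulty.

faulty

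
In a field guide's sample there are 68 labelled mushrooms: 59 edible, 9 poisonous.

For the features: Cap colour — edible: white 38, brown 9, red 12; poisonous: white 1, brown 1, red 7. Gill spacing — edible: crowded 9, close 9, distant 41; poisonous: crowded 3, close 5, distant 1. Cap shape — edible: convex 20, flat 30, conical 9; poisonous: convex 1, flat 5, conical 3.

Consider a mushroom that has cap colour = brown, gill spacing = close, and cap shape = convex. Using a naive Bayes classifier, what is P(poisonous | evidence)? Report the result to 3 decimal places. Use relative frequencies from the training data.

0.117

edible: (59/68) × (9/59) × (9/59) × (20/59) ≈ 0.00684388
poisonous: (9/68) × (1/9) × (5/9) × (1/9) ≈ 0.000907771
P(poisonous | x) = 0.000907771 / 0.007751651 ≈ 0.117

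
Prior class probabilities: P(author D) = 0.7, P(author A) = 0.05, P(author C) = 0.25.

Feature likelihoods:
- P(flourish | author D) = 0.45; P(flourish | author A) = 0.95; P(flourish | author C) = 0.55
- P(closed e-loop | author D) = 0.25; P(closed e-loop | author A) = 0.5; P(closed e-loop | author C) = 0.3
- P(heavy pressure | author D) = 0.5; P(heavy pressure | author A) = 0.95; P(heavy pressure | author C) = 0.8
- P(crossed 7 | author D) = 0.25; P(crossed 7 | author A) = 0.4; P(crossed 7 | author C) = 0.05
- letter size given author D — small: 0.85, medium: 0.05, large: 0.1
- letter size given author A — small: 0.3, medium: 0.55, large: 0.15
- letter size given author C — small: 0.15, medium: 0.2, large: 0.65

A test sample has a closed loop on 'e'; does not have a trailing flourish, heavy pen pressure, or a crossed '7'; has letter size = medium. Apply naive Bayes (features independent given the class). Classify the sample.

author D

author D: 0.7 × (1−0.45) × 0.25 × (1−0.5) × (1−0.25) × 0.05 = 0.0018046875
author A: 0.05 × (1−0.95) × 0.5 × (1−0.95) × (1−0.4) × 0.55 = 0.000020625
author C: 0.25 × (1−0.55) × 0.3 × (1−0.8) × (1−0.05) × 0.2 = 0.0012825
Highest score → author D.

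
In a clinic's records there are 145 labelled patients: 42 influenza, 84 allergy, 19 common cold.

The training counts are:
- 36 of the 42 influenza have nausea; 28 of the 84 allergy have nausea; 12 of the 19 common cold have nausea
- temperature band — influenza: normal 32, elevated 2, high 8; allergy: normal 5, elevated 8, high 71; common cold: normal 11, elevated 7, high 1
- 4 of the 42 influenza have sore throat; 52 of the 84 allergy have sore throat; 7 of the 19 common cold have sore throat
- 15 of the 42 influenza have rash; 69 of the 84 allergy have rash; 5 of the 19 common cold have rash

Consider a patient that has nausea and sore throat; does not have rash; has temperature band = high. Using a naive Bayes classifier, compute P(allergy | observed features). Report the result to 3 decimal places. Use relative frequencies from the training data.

influenza: (42/145) × (36/42) × (8/42) × (4/42) × (27/42) ≈ 0.00289535
allergy: (84/145) × (28/84) × (71/84) × (52/84) × (15/84) ≈ 0.0180428
common cold: (19/145) × (12/19) × (1/19) × (7/19) × (14/19) ≈ 0.00118244
P(allergy | x) = 0.0180428 / 0.02212059 ≈ 0.816

0.816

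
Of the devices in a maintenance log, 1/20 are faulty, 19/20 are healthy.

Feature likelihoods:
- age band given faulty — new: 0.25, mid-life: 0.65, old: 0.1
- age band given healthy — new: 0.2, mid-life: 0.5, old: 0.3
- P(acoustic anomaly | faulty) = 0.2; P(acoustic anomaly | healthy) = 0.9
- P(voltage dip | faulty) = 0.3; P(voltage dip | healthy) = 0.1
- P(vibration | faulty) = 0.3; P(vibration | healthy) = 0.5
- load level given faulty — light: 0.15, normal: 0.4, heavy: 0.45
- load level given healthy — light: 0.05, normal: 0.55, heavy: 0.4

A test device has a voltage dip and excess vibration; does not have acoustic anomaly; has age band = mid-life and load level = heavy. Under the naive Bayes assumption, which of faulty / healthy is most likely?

faulty: 0.05 × 0.65 × (1−0.2) × 0.3 × 0.3 × 0.45 = 0.001053
healthy: 0.95 × 0.5 × (1−0.9) × 0.1 × 0.5 × 0.4 = 0.00095
Highest score → faulty.

faulty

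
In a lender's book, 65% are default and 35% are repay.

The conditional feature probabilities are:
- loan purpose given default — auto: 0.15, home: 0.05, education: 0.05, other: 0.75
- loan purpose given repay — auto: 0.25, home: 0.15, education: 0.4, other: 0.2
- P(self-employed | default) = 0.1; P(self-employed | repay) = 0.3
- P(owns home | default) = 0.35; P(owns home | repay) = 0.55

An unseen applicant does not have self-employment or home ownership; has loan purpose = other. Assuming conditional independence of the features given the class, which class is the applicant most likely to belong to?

default

default: 0.65 × 0.75 × (1−0.1) × (1−0.35) = 0.2851875
repay: 0.35 × 0.2 × (1−0.3) × (1−0.55) = 0.02205
Highest score → default.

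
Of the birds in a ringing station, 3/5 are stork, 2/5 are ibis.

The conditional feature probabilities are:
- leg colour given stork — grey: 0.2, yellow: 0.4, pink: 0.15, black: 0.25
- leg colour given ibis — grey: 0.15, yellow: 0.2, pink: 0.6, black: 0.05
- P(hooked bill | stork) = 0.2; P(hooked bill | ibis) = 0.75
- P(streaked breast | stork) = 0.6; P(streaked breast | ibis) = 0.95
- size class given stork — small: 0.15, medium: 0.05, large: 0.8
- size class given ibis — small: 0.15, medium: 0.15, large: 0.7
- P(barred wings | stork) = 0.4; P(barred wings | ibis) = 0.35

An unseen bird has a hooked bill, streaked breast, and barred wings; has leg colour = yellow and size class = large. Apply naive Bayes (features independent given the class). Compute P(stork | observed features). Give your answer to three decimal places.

stork: 0.6 × 0.4 × 0.2 × 0.6 × 0.8 × 0.4 = 0.009216
ibis: 0.4 × 0.2 × 0.75 × 0.95 × 0.7 × 0.35 = 0.013965
P(stork | x) = 0.009216 / 0.023181 ≈ 0.398

0.398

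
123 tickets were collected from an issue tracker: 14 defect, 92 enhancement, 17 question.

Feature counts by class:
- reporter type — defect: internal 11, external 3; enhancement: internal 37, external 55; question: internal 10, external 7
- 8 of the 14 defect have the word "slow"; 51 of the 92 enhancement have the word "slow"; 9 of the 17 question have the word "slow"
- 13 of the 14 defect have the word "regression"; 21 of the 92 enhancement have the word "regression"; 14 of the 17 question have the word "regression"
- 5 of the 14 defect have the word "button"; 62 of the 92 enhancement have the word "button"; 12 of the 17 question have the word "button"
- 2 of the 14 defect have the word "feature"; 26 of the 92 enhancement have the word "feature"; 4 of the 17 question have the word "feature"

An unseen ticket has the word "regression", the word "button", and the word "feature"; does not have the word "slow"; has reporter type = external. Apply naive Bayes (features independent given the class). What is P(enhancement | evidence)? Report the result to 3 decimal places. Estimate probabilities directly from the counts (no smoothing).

0.676

defect: (14/123) × (3/14) × (6/14) × (13/14) × (5/14) × (2/14) ≈ 0.00049522
enhancement: (92/123) × (55/92) × (41/92) × (21/92) × (62/92) × (26/92) ≈ 0.00866312
question: (17/123) × (7/17) × (8/17) × (14/17) × (12/17) × (4/17) ≈ 0.00366317
P(enhancement | x) = 0.00866312 / 0.01282151 ≈ 0.676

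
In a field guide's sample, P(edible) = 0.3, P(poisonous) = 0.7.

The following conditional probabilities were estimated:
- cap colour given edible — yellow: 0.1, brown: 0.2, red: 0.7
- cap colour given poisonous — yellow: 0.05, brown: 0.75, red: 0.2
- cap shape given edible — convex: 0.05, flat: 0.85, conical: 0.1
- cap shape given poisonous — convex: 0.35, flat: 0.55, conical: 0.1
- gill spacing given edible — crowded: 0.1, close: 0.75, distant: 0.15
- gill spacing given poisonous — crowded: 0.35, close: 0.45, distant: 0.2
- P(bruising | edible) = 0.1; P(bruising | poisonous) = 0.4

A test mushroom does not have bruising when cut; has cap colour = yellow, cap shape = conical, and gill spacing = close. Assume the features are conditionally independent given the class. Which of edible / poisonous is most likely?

edible

edible: 0.3 × 0.1 × 0.1 × 0.75 × (1−0.1) = 0.002025
poisonous: 0.7 × 0.05 × 0.1 × 0.45 × (1−0.4) = 0.000945
Highest score → edible.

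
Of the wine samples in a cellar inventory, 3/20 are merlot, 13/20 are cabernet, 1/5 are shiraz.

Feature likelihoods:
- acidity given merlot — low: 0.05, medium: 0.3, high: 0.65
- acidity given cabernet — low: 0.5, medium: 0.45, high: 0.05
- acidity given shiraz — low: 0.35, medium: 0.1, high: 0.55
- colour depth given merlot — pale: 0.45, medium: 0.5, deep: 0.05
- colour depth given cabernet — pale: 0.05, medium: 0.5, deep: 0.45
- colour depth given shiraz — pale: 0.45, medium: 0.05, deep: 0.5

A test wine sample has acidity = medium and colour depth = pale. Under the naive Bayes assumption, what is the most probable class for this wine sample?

merlot: 0.15 × 0.3 × 0.45 = 0.02025
cabernet: 0.65 × 0.45 × 0.05 = 0.014625
shiraz: 0.2 × 0.1 × 0.45 = 0.009
Highest score → merlot.

merlot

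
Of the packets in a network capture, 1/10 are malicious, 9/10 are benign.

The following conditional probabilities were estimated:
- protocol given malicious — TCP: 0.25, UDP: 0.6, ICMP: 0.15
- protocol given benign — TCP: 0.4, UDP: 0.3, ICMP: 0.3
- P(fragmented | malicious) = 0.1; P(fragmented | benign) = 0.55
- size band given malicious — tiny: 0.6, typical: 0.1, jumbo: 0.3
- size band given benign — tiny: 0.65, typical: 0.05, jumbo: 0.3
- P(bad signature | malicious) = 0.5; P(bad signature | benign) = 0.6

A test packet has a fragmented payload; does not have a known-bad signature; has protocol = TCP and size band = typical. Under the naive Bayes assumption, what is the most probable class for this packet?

benign

malicious: 0.1 × 0.25 × 0.1 × 0.1 × (1−0.5) = 0.000125
benign: 0.9 × 0.4 × 0.55 × 0.05 × (1−0.6) = 0.00396
Highest score → benign.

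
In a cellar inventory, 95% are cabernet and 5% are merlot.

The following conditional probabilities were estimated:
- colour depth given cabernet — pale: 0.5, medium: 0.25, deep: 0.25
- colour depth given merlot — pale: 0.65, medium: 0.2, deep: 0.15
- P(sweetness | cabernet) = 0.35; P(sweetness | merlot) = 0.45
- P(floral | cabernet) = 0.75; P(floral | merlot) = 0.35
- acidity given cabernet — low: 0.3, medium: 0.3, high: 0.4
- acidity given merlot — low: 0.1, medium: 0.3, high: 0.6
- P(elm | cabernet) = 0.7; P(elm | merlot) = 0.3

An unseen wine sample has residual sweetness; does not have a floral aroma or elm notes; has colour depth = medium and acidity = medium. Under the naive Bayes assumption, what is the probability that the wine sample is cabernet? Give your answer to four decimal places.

cabernet: 0.95 × 0.25 × 0.35 × (1−0.75) × 0.3 × (1−0.7) = 0.0018703125
merlot: 0.05 × 0.2 × 0.45 × (1−0.35) × 0.3 × (1−0.3) = 0.00061425
P(cabernet | x) = 0.0018703125 / 0.0024845625 ≈ 0.7528

0.7528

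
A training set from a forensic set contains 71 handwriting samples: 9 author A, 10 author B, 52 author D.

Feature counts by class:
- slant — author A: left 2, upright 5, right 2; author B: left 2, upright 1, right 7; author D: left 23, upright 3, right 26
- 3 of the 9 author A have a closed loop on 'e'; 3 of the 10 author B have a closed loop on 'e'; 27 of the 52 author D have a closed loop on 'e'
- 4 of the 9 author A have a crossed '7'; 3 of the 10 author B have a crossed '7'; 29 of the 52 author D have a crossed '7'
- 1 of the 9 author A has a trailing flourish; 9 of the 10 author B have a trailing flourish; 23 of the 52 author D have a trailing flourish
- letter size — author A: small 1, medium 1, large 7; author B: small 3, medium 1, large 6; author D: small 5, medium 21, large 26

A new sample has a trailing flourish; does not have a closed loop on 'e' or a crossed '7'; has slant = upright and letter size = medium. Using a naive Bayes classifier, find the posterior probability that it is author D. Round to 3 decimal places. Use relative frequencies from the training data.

author A: (9/71) × (5/9) × (6/9) × (5/9) × (1/9) × (1/9) ≈ 0.000322005
author B: (10/71) × (1/10) × (7/10) × (7/10) × (9/10) × (1/10) ≈ 0.000621127
author D: (52/71) × (3/52) × (25/52) × (23/52) × (23/52) × (21/52) ≈ 0.00160496
P(author D | x) = 0.00160496 / 0.002548092 ≈ 0.630

0.630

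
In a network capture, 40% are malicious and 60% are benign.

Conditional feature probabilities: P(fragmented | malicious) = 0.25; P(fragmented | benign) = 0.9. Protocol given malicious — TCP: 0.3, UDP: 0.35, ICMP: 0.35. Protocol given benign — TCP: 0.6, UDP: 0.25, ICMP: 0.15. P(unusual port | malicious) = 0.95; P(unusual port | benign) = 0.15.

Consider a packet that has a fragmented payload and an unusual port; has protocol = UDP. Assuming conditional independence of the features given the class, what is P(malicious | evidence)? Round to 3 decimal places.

0.621

malicious: 0.4 × 0.25 × 0.35 × 0.95 = 0.03325
benign: 0.6 × 0.9 × 0.25 × 0.15 = 0.02025
P(malicious | x) = 0.03325 / 0.0535 ≈ 0.621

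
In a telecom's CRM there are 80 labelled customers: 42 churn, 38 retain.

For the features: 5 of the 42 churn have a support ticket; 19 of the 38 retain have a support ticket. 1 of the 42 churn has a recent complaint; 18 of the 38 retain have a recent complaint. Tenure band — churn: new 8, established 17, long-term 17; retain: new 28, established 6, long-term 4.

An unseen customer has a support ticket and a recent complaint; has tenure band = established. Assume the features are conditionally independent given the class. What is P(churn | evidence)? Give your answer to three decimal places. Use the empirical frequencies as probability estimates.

0.033

churn: (42/80) × (5/42) × (1/42) × (17/42) ≈ 0.000602324
retain: (38/80) × (19/38) × (18/38) × (6/38) ≈ 0.0177632
P(churn | x) = 0.000602324 / 0.018365524 ≈ 0.033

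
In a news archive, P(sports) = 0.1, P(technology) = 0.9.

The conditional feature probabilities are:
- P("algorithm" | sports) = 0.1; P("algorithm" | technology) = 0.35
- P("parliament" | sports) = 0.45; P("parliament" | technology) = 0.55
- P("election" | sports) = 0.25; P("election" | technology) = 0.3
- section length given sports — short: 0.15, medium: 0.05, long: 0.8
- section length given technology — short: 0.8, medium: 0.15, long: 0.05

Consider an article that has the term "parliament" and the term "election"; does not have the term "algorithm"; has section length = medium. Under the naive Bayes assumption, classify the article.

technology

sports: 0.1 × (1−0.1) × 0.45 × 0.25 × 0.05 = 0.00050625
technology: 0.9 × (1−0.35) × 0.55 × 0.3 × 0.15 = 0.01447875
Highest score → technology.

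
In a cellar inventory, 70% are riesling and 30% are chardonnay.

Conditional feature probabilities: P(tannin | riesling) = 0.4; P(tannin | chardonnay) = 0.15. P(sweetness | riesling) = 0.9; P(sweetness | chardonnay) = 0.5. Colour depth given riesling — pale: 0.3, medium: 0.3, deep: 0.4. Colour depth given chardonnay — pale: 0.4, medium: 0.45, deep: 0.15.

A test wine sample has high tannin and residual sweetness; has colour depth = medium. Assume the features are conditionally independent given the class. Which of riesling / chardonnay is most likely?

riesling: 0.7 × 0.4 × 0.9 × 0.3 = 0.0756
chardonnay: 0.3 × 0.15 × 0.5 × 0.45 = 0.010125
Highest score → riesling.

riesling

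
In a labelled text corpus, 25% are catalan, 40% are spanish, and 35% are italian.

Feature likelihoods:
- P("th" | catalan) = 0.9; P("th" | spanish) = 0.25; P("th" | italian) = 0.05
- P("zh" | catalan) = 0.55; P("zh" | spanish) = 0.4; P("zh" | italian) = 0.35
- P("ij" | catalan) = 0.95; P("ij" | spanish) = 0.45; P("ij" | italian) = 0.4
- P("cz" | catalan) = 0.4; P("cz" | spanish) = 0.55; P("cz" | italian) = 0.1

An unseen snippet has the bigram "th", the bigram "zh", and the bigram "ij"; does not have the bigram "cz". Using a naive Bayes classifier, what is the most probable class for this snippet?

catalan: 0.25 × 0.9 × 0.55 × 0.95 × (1−0.4) = 0.0705375
spanish: 0.4 × 0.25 × 0.4 × 0.45 × (1−0.55) = 0.0081
italian: 0.35 × 0.05 × 0.35 × 0.4 × (1−0.1) = 0.002205
Highest score → catalan.

catalan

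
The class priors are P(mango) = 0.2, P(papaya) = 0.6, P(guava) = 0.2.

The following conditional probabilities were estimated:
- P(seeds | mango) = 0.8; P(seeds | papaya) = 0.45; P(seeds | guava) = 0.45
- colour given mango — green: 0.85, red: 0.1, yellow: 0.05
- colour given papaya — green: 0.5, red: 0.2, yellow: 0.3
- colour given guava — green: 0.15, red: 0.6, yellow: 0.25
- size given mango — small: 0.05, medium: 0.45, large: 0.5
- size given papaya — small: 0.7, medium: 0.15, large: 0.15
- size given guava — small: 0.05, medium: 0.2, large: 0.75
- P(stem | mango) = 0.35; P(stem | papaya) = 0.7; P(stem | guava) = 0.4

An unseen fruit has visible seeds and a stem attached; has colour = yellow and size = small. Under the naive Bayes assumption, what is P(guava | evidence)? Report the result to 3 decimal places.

0.011

mango: 0.2 × 0.8 × 0.05 × 0.05 × 0.35 = 0.00014
papaya: 0.6 × 0.45 × 0.3 × 0.7 × 0.7 = 0.03969
guava: 0.2 × 0.45 × 0.25 × 0.05 × 0.4 = 0.00045
P(guava | x) = 0.00045 / 0.04028 ≈ 0.011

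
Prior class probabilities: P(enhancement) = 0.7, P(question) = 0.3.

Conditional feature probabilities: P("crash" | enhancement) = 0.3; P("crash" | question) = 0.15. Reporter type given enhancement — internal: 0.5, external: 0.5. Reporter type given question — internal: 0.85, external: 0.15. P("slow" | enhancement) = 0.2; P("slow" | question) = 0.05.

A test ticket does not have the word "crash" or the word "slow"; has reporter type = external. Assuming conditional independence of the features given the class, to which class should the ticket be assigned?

enhancement

enhancement: 0.7 × (1−0.3) × 0.5 × (1−0.2) = 0.196
question: 0.3 × (1−0.15) × 0.15 × (1−0.05) = 0.0363375
Highest score → enhancement.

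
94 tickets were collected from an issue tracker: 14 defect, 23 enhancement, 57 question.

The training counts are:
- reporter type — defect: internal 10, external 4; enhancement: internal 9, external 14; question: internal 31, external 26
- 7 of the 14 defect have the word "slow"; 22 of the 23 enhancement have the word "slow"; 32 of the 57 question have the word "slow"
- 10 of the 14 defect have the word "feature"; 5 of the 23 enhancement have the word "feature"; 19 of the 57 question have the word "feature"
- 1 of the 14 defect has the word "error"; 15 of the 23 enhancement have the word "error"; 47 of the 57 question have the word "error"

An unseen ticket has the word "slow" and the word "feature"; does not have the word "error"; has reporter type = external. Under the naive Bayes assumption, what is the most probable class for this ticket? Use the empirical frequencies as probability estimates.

defect

defect: (14/94) × (4/14) × (7/14) × (10/14) × (13/14) ≈ 0.014112
enhancement: (23/94) × (14/23) × (22/23) × (5/23) × (8/23) ≈ 0.0107721
question: (57/94) × (26/57) × (32/57) × (19/57) × (10/57) ≈ 0.00908081
Highest score → defect.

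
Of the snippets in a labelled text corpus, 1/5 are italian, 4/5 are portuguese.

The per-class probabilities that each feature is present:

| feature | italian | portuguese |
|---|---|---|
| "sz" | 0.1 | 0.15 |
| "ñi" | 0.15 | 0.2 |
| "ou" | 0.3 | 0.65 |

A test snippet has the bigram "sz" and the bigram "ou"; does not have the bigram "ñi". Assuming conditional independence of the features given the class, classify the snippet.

portuguese

italian: 0.2 × 0.1 × (1−0.15) × 0.3 = 0.0051
portuguese: 0.8 × 0.15 × (1−0.2) × 0.65 = 0.0624
Highest score → portuguese.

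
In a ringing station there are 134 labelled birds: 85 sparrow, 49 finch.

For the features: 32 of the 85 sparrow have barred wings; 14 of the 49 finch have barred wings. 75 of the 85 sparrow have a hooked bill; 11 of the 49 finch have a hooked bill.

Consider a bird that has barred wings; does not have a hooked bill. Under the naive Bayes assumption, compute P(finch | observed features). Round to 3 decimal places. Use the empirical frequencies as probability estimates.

0.743

sparrow: (85/134) × (32/85) × (10/85) ≈ 0.0280948
finch: (49/134) × (14/49) × (38/49) ≈ 0.0810235
P(finch | x) = 0.0810235 / 0.1091183 ≈ 0.743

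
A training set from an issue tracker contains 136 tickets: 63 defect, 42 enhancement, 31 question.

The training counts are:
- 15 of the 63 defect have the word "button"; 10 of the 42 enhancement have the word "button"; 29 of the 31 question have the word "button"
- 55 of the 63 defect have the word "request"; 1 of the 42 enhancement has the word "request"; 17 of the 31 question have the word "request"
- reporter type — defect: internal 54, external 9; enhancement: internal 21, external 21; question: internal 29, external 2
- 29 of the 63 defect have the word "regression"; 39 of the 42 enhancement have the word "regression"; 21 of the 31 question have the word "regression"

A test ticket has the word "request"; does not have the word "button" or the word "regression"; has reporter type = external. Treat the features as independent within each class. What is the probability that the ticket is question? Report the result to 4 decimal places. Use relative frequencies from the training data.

defect: (63/136) × (48/63) × (55/63) × (9/63) × (34/63) ≈ 0.0237555
enhancement: (42/136) × (32/42) × (1/42) × (21/42) × (3/42) ≈ 0.00020008
question: (31/136) × (2/31) × (17/31) × (2/31) × (10/31) ≈ 0.000167836
P(question | x) = 0.000167836 / 0.024123416 ≈ 0.0070

0.0070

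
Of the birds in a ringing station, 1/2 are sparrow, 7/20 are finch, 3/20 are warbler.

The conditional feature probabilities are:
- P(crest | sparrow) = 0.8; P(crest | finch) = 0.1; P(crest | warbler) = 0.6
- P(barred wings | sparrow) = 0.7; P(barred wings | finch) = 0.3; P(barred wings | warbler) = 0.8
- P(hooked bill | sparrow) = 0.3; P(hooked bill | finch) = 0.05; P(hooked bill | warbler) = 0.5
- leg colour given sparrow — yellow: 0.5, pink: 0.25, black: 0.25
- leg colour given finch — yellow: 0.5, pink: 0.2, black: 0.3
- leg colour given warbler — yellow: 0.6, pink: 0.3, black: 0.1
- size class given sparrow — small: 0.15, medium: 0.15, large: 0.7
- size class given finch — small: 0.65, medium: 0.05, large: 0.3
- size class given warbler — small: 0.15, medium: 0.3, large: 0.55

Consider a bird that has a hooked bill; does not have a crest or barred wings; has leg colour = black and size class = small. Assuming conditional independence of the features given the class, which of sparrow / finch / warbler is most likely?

finch

sparrow: 0.5 × (1−0.8) × (1−0.7) × 0.3 × 0.25 × 0.15 = 0.0003375
finch: 0.35 × (1−0.1) × (1−0.3) × 0.05 × 0.3 × 0.65 = 0.002149875
warbler: 0.15 × (1−0.6) × (1−0.8) × 0.5 × 0.1 × 0.15 = 0.00009
Highest score → finch.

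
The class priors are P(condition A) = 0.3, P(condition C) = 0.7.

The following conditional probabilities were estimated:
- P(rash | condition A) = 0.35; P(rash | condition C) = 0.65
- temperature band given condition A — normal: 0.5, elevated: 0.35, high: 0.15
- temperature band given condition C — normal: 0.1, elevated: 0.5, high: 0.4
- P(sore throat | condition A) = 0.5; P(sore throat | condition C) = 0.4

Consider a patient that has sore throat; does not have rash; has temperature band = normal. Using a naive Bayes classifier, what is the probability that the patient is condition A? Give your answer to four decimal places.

0.8326

condition A: 0.3 × (1−0.35) × 0.5 × 0.5 = 0.04875
condition C: 0.7 × (1−0.65) × 0.1 × 0.4 = 0.0098
P(condition A | x) = 0.04875 / 0.05855 ≈ 0.8326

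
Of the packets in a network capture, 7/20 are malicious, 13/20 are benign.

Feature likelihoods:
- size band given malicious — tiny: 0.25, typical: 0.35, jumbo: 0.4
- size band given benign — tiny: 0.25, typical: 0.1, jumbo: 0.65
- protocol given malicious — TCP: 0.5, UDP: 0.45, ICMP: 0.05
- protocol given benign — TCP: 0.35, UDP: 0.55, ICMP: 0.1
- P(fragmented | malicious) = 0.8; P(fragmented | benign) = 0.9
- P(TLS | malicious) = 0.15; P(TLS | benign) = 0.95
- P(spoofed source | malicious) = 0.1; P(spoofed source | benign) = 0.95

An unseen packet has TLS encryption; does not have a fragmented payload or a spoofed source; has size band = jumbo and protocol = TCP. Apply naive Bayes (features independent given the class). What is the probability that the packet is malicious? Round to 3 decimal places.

malicious: 0.35 × 0.4 × 0.5 × (1−0.8) × 0.15 × (1−0.1) = 0.00189
benign: 0.65 × 0.65 × 0.35 × (1−0.9) × 0.95 × (1−0.95) = 0.00070240625
P(malicious | x) = 0.00189 / 0.00259240625 ≈ 0.729

0.729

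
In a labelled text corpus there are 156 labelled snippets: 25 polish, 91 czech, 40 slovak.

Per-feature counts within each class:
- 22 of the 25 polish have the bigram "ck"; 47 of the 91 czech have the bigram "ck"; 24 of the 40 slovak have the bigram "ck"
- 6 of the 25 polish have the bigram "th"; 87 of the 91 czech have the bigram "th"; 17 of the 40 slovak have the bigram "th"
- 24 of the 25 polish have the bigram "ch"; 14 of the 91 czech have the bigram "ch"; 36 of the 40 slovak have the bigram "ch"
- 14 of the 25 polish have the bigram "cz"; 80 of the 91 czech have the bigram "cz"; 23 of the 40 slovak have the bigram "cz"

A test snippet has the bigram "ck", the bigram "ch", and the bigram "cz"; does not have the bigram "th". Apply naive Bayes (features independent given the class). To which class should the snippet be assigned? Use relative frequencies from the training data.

polish: (25/156) × (22/25) × (19/25) × (24/25) × (14/25) ≈ 0.0576197
czech: (91/156) × (47/91) × (4/91) × (14/91) × (80/91) ≈ 0.00179113
slovak: (40/156) × (24/40) × (23/40) × (36/40) × (23/40) ≈ 0.0457788
Highest score → polish.

polish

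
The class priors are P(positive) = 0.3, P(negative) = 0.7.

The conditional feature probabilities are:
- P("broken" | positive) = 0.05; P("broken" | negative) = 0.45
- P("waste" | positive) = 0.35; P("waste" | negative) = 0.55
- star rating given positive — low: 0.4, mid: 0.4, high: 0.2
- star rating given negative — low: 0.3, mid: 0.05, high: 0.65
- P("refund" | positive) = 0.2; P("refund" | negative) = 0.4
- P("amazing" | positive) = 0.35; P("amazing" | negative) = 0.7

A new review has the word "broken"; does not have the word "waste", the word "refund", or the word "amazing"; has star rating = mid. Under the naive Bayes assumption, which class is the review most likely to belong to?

positive: 0.3 × 0.05 × (1−0.35) × 0.4 × (1−0.2) × (1−0.35) = 0.002028
negative: 0.7 × 0.45 × (1−0.55) × 0.05 × (1−0.4) × (1−0.7) = 0.00127575
Highest score → positive.

positive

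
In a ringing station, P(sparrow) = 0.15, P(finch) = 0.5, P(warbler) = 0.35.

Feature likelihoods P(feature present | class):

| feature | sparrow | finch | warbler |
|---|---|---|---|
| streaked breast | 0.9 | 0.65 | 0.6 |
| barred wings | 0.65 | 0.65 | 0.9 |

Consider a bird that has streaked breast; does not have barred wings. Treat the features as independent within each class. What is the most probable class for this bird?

sparrow: 0.15 × 0.9 × (1−0.65) = 0.04725
finch: 0.5 × 0.65 × (1−0.65) = 0.11375
warbler: 0.35 × 0.6 × (1−0.9) = 0.021
Highest score → finch.

finch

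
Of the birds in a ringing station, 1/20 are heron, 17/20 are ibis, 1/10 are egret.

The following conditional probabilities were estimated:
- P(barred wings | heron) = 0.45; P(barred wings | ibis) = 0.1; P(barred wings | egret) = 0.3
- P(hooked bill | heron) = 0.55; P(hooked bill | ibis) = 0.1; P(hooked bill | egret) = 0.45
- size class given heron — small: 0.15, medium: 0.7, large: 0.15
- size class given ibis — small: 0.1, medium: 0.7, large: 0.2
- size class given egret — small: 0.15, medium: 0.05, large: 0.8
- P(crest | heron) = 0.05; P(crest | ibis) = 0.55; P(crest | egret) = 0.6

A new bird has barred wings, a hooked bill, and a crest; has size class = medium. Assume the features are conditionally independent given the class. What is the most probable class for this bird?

heron: 0.05 × 0.45 × 0.55 × 0.7 × 0.05 = 0.000433125
ibis: 0.85 × 0.1 × 0.1 × 0.7 × 0.55 = 0.0032725
egret: 0.1 × 0.3 × 0.45 × 0.05 × 0.6 = 0.000405
Highest score → ibis.

ibis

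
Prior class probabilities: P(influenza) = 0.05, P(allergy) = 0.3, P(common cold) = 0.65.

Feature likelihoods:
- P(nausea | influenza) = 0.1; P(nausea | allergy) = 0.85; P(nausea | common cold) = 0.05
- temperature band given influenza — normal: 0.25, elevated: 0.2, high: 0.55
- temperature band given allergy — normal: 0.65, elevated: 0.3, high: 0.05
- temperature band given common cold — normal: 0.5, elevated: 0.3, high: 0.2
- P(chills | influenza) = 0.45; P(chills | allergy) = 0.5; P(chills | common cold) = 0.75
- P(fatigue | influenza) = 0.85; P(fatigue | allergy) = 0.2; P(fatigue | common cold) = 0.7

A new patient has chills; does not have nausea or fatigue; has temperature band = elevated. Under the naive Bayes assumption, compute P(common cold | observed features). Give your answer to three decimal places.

influenza: 0.05 × (1−0.1) × 0.2 × 0.45 × (1−0.85) = 0.0006075
allergy: 0.3 × (1−0.85) × 0.3 × 0.5 × (1−0.2) = 0.0054
common cold: 0.65 × (1−0.05) × 0.3 × 0.75 × (1−0.7) = 0.04168125
P(common cold | x) = 0.04168125 / 0.04768875 ≈ 0.874

0.874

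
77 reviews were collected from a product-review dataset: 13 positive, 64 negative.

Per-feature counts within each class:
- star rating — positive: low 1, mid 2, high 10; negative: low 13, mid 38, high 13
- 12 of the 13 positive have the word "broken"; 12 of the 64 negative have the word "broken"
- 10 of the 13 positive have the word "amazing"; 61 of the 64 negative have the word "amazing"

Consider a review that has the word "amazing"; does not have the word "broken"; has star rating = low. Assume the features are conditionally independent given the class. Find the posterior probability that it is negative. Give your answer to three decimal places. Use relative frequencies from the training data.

0.994

positive: (13/77) × (1/13) × (1/13) × (10/13) ≈ 0.000768462
negative: (64/77) × (13/64) × (52/64) × (61/64) ≈ 0.130745
P(negative | x) = 0.130745 / 0.131513462 ≈ 0.994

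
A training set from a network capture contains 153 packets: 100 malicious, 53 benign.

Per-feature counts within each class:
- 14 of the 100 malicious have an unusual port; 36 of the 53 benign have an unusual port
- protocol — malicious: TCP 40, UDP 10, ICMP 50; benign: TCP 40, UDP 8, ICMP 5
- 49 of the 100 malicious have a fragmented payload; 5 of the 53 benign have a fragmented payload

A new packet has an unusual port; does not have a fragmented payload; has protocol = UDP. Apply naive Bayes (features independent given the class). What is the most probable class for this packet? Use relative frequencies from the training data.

benign

malicious: (100/153) × (14/100) × (10/100) × (51/100) ≈ 0.00466667
benign: (53/153) × (36/53) × (8/53) × (48/53) ≈ 0.0321655
Highest score → benign.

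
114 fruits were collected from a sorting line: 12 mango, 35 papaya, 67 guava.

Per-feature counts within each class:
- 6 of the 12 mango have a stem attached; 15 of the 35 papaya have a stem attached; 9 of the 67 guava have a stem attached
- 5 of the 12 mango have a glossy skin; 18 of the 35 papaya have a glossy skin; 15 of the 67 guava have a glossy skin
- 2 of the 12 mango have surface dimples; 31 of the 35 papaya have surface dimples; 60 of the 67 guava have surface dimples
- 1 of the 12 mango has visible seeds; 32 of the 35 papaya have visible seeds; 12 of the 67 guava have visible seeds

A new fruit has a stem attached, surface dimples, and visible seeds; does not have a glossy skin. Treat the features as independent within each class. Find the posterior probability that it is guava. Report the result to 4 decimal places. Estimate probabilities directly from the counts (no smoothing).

0.1585

mango: (12/114) × (6/12) × (7/12) × (2/12) × (1/12) ≈ 0.000426413
papaya: (35/114) × (15/35) × (17/35) × (31/35) × (32/35) ≈ 0.0517539
guava: (67/114) × (9/67) × (52/67) × (60/67) × (12/67) ≈ 0.00982764
P(guava | x) = 0.00982764 / 0.062007953 ≈ 0.1585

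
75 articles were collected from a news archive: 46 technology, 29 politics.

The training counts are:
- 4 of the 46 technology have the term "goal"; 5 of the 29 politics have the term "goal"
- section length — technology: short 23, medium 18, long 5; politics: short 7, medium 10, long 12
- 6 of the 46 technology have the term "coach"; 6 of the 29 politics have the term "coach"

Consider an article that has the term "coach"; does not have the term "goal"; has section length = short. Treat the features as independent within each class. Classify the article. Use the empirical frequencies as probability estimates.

technology: (46/75) × (42/46) × (23/46) × (6/46) ≈ 0.0365217
politics: (29/75) × (24/29) × (7/29) × (6/29) ≈ 0.015981
Highest score → technology.

technology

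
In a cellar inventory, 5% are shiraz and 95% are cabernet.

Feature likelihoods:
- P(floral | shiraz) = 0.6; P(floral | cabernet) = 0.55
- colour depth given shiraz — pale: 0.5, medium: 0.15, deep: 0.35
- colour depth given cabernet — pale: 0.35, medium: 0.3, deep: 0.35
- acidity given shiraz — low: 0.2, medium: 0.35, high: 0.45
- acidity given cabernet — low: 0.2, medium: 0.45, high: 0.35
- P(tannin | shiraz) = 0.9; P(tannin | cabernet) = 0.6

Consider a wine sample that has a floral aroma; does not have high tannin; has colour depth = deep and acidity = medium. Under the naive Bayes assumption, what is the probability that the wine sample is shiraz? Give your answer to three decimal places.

shiraz: 0.05 × 0.6 × 0.35 × 0.35 × (1−0.9) = 0.0003675
cabernet: 0.95 × 0.55 × 0.35 × 0.45 × (1−0.6) = 0.0329175
P(shiraz | x) = 0.0003675 / 0.033285 ≈ 0.011

0.011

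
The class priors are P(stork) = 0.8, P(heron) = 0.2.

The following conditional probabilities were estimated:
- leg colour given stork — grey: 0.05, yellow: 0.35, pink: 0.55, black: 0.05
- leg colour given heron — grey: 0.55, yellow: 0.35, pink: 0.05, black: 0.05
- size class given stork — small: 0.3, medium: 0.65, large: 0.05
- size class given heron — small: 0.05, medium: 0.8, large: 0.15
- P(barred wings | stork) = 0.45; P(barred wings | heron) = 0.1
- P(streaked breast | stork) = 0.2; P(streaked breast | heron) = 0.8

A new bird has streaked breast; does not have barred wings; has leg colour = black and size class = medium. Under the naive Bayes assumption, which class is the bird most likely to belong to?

heron

stork: 0.8 × 0.05 × 0.65 × (1−0.45) × 0.2 = 0.00286
heron: 0.2 × 0.05 × 0.8 × (1−0.1) × 0.8 = 0.00576
Highest score → heron.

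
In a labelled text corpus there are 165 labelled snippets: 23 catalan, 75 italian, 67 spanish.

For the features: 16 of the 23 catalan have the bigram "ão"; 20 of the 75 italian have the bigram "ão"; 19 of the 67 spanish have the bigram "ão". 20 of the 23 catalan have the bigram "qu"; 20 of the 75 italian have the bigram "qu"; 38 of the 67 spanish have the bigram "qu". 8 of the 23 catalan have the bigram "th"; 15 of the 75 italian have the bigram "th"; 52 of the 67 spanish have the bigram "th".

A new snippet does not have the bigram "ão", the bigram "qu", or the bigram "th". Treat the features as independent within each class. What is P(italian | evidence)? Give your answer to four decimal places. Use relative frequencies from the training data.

catalan: (23/165) × (7/23) × (3/23) × (15/23) ≈ 0.00360887
italian: (75/165) × (55/75) × (55/75) × (60/75) ≈ 0.195556
spanish: (67/165) × (48/67) × (29/67) × (15/67) ≈ 0.0281901
P(italian | x) = 0.195556 / 0.22735497 ≈ 0.8601

0.8601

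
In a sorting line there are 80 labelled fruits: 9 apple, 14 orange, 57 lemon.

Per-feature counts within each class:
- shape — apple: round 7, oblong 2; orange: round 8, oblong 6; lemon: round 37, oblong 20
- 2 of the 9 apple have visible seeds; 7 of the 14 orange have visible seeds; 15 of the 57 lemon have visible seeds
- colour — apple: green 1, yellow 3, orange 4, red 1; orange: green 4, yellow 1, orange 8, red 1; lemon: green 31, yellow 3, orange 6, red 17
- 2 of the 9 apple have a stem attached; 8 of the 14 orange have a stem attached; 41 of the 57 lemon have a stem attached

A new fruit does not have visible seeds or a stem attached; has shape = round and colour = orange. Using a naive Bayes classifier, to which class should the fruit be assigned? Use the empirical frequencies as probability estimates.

apple: (9/80) × (7/9) × (7/9) × (4/9) × (7/9) ≈ 0.0235254
orange: (14/80) × (8/14) × (7/14) × (8/14) × (6/14) ≈ 0.0122449
lemon: (57/80) × (37/57) × (42/57) × (6/57) × (16/57) ≈ 0.0100695
Highest score → apple.

apple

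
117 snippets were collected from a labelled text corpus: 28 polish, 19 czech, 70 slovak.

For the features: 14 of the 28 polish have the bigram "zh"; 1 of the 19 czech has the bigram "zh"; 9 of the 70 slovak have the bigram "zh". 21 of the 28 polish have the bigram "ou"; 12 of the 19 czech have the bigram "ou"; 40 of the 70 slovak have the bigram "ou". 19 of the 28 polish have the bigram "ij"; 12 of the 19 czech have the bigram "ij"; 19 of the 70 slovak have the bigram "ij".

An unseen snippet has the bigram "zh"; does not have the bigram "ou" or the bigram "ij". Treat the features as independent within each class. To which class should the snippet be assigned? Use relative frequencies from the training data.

slovak

polish: (28/117) × (14/28) × (7/28) × (9/28) ≈ 0.00961538
czech: (19/117) × (1/19) × (7/19) × (7/19) ≈ 0.00116012
slovak: (70/117) × (9/70) × (30/70) × (51/70) ≈ 0.0240188
Highest score → slovak.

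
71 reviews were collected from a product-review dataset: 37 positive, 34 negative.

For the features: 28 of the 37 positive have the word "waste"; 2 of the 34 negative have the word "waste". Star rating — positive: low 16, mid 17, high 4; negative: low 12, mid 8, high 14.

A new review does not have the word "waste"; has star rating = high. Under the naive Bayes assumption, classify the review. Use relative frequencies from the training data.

negative

positive: (37/71) × (9/37) × (4/37) ≈ 0.0137038
negative: (34/71) × (32/34) × (14/34) ≈ 0.185584
Highest score → negative.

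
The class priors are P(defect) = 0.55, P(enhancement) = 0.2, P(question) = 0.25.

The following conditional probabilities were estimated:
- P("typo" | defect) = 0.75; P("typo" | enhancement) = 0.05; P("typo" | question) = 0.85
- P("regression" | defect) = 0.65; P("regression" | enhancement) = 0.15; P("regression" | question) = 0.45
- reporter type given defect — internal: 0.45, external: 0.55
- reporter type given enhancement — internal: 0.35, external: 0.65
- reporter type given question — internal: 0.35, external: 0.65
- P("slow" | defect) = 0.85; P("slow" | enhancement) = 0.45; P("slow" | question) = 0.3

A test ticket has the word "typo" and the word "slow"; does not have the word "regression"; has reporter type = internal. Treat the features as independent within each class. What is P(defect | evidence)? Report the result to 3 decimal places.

0.802

defect: 0.55 × 0.75 × (1−0.65) × 0.45 × 0.85 = 0.0552234375
enhancement: 0.2 × 0.05 × (1−0.15) × 0.35 × 0.45 = 0.00133875
question: 0.25 × 0.85 × (1−0.45) × 0.35 × 0.3 = 0.012271875
P(defect | x) = 0.0552234375 / 0.0688340625 ≈ 0.802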